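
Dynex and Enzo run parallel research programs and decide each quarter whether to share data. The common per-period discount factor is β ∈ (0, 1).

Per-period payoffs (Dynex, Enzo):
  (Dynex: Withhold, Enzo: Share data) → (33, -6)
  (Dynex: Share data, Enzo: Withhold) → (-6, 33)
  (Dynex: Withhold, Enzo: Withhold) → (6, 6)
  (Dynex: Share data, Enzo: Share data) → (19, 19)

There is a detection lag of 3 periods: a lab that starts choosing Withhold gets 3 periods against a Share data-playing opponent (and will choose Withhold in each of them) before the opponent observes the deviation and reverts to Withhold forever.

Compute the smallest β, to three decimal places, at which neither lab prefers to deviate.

0.803

A deviator earns 33 for 3 periods, then 6 forever; cooperating earns 19 forever. Multiplying the IC by (1−β):
19 ≥ 33(1−β^3) + 6β^3, so 27·β^3 ≥ 14 and β^3 ≥ 14/27.
β ≥ (14/27)^(1/3) ≈ 0.803.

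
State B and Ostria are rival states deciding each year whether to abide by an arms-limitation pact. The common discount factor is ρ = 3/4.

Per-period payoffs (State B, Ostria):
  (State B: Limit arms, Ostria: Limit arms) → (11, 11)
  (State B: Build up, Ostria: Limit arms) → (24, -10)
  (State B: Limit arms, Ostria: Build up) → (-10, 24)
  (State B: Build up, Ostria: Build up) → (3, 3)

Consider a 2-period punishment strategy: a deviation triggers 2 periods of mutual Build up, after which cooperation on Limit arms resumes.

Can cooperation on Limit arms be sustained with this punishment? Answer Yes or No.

No

A one-shot deviation gives 24 now, then 3 for 2 periods, then back to 11.
Gain from deviating: (24−11) today; loss: (11−3) in each of the next 2 periods.
No-deviation condition: (11−3)(ρ+…+ρ^2) ≥ 24−11, i.e. ρ+…+ρ^2 ≥ 13/8.
At ρ = 3/4: ρ+…+ρ^2 = 1.3125 < 1.6250.
So cooperation is not sustainable.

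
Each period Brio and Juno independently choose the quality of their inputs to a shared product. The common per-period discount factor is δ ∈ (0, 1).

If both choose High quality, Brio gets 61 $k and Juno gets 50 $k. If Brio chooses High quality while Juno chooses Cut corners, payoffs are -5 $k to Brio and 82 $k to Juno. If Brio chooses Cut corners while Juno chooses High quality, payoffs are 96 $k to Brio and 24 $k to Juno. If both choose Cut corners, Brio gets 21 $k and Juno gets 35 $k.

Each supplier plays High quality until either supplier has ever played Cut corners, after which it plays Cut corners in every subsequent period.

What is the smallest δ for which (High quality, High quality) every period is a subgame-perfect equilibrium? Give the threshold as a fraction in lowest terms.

Brio: cooperation gives 61 each period; deviation gives 96 once then 21 forever.
  61/(1−δ) ≥ 96 + 21δ/(1−δ) ⇒ δ ≥ 35/75 = 7/15.
Juno: cooperation gives 50 each period; deviation gives 82 once then 35 forever.
  δ ≥ 32/47.
Both must hold, so the binding constraint is Juno's: δ ≥ 32/47.

32/47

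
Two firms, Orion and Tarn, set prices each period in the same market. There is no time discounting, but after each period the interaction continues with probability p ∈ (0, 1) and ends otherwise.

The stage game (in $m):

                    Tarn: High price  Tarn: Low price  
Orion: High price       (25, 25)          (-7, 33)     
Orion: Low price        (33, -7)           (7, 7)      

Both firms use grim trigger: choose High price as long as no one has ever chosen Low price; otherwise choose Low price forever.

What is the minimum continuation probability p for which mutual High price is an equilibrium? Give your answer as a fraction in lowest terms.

Expected cooperation value is 25 + p·25 + p²·25 + … = 25/(1−p); deviation gives 33 + p·7/(1−p).
25 ≥ 33(1−p) + 7p ⇒ 26p ≥ 8 ⇒ p ≥ 8/26 = 4/13.

4/13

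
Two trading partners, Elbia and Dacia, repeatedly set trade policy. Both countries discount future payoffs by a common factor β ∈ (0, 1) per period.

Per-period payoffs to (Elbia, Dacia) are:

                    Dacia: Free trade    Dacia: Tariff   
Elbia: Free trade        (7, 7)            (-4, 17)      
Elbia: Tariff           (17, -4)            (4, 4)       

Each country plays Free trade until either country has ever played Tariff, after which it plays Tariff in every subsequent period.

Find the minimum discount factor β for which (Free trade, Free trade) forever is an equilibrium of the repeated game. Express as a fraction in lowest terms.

10/13

7/(1−β) ≥ 17 + 4β/(1−β)
7 ≥ 17 − 13β
β ≥ 10/13.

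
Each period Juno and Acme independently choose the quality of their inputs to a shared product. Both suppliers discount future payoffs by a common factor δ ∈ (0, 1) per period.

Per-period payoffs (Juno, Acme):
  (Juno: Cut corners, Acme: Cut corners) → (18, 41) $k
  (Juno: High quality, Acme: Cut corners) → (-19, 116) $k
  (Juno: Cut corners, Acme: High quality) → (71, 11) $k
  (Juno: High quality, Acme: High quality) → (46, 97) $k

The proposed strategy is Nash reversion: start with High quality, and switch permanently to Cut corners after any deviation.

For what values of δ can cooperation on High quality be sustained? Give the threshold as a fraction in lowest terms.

Juno: cooperation gives 46 each period; deviation gives 71 once then 18 forever.
  46/(1−δ) ≥ 71 + 18δ/(1−δ) ⇒ δ ≥ 25/53.
Acme: cooperation gives 97 each period; deviation gives 116 once then 41 forever.
  δ ≥ 19/75.
Both must hold, so the binding constraint is Juno's: δ ≥ 25/53.

25/53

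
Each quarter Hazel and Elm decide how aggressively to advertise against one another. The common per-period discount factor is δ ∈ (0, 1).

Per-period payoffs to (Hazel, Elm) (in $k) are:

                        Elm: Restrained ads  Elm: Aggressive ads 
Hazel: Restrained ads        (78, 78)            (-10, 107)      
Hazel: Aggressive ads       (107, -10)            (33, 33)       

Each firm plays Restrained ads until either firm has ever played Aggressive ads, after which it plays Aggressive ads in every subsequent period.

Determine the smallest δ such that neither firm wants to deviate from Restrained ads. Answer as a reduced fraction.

29/74

Cooperation forever yields 78 each period: 78/(1−δ).
Deviating yields 107 once, then 33 forever: 107 + 33δ/(1−δ).
No profitable deviation requires 78/(1−δ) ≥ 107 + 33δ/(1−δ).
Multiplying by (1−δ): 78 ≥ 107(1−δ) + 33δ = 107 − 74δ.
So 74δ ≥ 29, i.e. δ ≥ 29/74.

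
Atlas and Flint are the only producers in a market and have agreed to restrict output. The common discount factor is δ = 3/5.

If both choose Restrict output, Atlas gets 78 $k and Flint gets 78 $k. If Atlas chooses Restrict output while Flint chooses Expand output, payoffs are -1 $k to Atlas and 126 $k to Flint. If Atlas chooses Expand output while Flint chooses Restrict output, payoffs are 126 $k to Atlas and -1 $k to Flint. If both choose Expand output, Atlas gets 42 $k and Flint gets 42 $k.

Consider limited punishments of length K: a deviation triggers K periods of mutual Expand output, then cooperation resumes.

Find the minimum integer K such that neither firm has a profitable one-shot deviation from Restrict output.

5

No profitable deviation requires (78−42)(δ+…+δ^K) ≥ 126−78, i.e. δ+…+δ^K ≥ 4/3 ≈ 1.3333.
With δ = 3/5, the partial sums are K=1: 0.6000, K=2: 0.9600, K=3: 1.1760, K=4: 1.3056, K=5: 1.3834.
K = 5 is the first length at which the sum reaches 1.3333.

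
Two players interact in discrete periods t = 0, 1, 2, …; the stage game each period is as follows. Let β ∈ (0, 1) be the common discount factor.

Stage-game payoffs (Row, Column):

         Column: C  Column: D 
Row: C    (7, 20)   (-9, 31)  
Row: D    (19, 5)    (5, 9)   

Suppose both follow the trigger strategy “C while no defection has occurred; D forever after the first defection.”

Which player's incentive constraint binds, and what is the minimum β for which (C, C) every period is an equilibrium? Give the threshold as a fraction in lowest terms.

Row; β ≥ 6/7

Row's threshold: (19−7)/(19−5) = 6/7.
Column's threshold: (31−20)/(31−9) = 1/2.
6/7 > 1/2, so Row binds and β* = 6/7.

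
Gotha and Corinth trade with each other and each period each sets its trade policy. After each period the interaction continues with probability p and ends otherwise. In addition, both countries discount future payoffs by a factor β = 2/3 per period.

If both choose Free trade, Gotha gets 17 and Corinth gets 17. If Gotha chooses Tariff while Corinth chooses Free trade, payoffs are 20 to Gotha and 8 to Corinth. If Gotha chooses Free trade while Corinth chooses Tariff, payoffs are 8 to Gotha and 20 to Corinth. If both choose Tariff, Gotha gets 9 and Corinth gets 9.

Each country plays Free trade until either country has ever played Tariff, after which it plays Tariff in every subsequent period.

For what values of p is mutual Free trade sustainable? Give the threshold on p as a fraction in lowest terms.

9/22

With continuation probability p and discount β, the effective per-period discount factor is βp.
Grim-trigger IC: βp ≥ (20−17)/(20−9) = 3/11.
So p ≥ (3/11)/(2/3) = 9/22.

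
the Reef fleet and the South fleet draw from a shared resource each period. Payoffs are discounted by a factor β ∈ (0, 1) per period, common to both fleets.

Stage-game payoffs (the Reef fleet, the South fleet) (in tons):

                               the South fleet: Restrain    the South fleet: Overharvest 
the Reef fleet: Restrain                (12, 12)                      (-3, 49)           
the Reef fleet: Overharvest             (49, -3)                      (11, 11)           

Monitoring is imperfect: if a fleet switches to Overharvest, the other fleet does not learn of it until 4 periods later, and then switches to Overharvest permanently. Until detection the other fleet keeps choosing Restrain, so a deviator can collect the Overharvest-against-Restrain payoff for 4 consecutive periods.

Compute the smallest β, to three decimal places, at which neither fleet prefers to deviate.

A deviator earns 49 for 4 periods, then 11 forever; cooperating earns 12 forever. Multiplying the IC by (1−β):
12 ≥ 49(1−β^4) + 11β^4, so 38·β^4 ≥ 37 and β^4 ≥ 37/38.
β ≥ (37/38)^(1/4) ≈ 0.993.

0.993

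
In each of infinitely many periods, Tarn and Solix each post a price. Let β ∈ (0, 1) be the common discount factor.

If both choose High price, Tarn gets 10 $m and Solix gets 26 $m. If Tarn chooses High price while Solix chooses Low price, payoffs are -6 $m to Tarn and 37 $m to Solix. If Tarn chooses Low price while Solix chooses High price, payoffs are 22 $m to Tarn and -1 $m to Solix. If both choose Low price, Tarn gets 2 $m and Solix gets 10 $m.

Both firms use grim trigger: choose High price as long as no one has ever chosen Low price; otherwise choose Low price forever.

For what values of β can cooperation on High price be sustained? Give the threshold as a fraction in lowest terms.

3/5

Tarn's threshold: (22−10)/(22−2) = 3/5.
Solix's threshold: (37−26)/(37−10) = 11/27.
3/5 > 11/27, so Tarn binds and β* = 3/5.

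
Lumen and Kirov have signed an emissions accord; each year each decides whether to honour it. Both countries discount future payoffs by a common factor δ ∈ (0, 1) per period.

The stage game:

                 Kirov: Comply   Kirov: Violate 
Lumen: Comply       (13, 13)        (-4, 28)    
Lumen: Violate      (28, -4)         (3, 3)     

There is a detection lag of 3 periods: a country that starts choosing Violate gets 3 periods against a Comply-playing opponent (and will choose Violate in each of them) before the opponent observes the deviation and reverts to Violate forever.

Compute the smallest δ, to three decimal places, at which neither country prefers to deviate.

Deviating for the 3 undetected periods gains 28−13 = 15 per period over cooperation, then loses 13−3 = 10 per period forever once punishment starts.
Gain: 15(1 + δ + … + δ^2); loss: 10·δ^3/(1−δ).
No profitable deviation ⇔ 15(1−δ^3) ≤ 10·δ^3, i.e. δ^3 ≥ 15/(15+10) = 3/5.
Hence δ ≥ (3/5)^(1/3) ≈ 0.843.

0.843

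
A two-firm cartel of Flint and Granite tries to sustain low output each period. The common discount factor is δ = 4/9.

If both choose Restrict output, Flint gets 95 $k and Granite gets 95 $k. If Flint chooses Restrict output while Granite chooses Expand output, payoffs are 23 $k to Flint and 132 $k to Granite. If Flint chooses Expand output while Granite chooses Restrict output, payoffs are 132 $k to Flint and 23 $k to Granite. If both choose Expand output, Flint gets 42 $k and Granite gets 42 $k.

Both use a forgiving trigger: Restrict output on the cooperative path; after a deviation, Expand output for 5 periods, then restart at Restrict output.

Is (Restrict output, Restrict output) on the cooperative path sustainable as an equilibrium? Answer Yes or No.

Yes

Comparing payoff streams over the 6 periods until play realigns: cooperate → 95(1+δ+…+δ^5); deviate → 132 + 42(δ+…+δ^5).
Cooperation is sustained iff (95−42)(δ+…+δ^5) ≥ 132−95.
δ+…+δ^5 = 4/9·(1−(4/9)^5)/(1−4/9) = 0.7861, and (132−95)/(95−42) = 0.6981.
0.7861 ≥ 0.6981, so cooperation is sustainable.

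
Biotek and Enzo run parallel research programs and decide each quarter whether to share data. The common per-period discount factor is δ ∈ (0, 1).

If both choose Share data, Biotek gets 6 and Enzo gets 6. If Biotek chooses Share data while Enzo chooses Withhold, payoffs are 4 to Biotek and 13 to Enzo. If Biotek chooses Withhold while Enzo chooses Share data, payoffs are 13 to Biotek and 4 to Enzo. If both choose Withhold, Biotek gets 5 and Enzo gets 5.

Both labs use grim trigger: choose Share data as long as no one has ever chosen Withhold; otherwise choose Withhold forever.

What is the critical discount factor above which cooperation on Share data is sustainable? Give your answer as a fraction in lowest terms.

6/(1−δ) ≥ 13 + 5δ/(1−δ)
6 ≥ 13 − 8δ
δ ≥ 7/8.

7/8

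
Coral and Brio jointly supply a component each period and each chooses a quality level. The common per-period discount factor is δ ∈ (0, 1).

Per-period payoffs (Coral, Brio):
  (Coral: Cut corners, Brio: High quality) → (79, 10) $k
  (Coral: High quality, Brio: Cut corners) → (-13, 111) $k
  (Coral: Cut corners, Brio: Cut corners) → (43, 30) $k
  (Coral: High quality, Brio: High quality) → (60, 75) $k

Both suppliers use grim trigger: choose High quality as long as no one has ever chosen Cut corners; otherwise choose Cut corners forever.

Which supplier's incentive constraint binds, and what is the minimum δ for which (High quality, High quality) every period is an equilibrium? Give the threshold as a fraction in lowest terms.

Coral; δ ≥ 19/36

For Coral: deviation gain 79−60 = 19, per-period punishment loss 60−43 = 17. IC gives δ ≥ 19/36.
For Brio: gain 36, loss 45 per period, so δ ≥ 36/81 = 4/9.
The tighter constraint is Coral's, so cooperation needs δ ≥ 19/36.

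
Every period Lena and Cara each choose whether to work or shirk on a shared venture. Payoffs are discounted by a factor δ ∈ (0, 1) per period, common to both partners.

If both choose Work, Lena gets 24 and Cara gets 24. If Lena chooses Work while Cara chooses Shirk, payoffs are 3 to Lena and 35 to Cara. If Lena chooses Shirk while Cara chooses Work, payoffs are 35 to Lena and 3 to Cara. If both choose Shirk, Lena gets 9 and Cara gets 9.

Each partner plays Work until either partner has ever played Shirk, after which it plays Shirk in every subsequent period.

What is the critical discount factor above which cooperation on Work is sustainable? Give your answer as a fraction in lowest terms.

Cooperation forever yields 24 each period: 24/(1−δ).
Deviating yields 35 once, then 9 forever: 35 + 9δ/(1−δ).
No profitable deviation requires 24/(1−δ) ≥ 35 + 9δ/(1−δ).
Multiplying by (1−δ): 24 ≥ 35(1−δ) + 9δ = 35 − 26δ.
So 26δ ≥ 11, i.e. δ ≥ 11/26.

11/26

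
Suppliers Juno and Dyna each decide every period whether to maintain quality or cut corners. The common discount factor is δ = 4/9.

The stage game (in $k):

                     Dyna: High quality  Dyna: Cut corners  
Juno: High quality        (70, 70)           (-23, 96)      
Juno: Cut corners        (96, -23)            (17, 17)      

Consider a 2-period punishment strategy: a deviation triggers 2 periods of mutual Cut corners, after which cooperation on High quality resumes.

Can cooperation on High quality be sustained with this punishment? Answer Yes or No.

Yes

IC: δ+…+δ^2 ≥ (96−70)/(70−17) = 26/53.
At δ = 4/9: partial sum = 0.6420 ≥ 0.4906. Cooperation sustainable.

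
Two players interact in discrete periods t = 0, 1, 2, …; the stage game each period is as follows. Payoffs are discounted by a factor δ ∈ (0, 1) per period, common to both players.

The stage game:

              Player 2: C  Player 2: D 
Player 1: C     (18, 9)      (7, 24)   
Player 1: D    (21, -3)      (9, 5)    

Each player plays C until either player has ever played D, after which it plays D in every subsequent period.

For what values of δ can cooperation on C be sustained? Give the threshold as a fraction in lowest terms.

15/19

For Player 1: deviation gain 21−18 = 3, per-period punishment loss 18−9 = 9. IC gives δ ≥ 3/12 = 1/4.
For Player 2: gain 15, loss 4 per period, so δ ≥ 15/19.
The tighter constraint is Player 2's, so cooperation needs δ ≥ 15/19.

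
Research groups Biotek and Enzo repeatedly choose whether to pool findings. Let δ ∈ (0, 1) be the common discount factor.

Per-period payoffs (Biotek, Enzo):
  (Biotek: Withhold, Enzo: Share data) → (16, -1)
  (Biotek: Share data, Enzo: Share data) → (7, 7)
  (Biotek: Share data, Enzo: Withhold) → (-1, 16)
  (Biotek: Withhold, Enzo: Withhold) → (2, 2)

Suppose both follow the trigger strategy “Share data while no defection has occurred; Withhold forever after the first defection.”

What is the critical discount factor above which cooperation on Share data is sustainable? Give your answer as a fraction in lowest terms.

9/14

Under grim trigger the critical discount factor is (T−C)/(T−P) with T = 16, C = 7, P = 2.
δ* = (16−7)/(16−2) = 9/14.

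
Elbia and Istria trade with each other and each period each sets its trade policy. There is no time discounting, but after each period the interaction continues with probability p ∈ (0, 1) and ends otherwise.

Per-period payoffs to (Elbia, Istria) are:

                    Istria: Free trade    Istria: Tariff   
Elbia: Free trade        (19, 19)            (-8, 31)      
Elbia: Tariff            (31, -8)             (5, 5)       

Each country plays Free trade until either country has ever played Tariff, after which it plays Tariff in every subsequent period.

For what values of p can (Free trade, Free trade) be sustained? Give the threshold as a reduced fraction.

6/13

Expected cooperation value is 19 + p·19 + p²·19 + … = 19/(1−p); deviation gives 31 + p·5/(1−p).
19 ≥ 31(1−p) + 5p ⇒ 26p ≥ 12 ⇒ p ≥ 12/26 = 6/13.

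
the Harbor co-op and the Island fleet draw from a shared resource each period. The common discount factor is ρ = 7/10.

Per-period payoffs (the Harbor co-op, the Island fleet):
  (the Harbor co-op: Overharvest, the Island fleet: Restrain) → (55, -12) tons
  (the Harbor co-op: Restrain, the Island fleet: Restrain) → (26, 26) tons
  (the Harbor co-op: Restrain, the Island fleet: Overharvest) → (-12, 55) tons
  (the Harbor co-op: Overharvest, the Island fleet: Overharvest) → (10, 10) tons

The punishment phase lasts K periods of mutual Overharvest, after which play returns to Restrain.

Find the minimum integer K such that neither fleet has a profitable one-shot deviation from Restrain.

5

Need Σ_{k=1}^{K} ρ^k ≥ (55−26)/(26−10) = 1.8125 at ρ = 7/10.
At K = 4 the sum is 1.7731 < 1.8125; at K = 5 it is 1.9412 ≥ 1.8125.
So the minimum punishment length is K = 5.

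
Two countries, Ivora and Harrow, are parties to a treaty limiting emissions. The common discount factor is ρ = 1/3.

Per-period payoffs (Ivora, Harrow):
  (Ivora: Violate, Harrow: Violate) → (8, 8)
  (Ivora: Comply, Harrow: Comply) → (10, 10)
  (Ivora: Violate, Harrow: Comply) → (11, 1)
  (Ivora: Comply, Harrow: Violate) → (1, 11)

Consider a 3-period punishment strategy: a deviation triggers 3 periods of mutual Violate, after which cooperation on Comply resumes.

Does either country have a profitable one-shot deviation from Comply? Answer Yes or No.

Yes

Comparing payoff streams over the 4 periods until play realigns: cooperate → 10(1+ρ+…+ρ^3); deviate → 11 + 8(ρ+…+ρ^3).
Cooperation is sustained iff (10−8)(ρ+…+ρ^3) ≥ 11−10.
ρ+…+ρ^3 = 1/3·(1−(1/3)^3)/(1−1/3) = 0.4815, and (11−10)/(10−8) = 0.5000.
0.4815 < 0.5000, so cooperation is not sustainable.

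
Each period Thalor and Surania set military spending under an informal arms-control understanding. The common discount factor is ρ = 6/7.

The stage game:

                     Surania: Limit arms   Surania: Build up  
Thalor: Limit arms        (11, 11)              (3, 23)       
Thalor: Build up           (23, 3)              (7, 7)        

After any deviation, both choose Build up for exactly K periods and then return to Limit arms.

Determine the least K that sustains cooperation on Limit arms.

5

No profitable deviation requires (11−7)(ρ+…+ρ^K) ≥ 23−11, i.e. ρ+…+ρ^K ≥ 3 ≈ 3.0000.
With ρ = 6/7, the partial sums are K=1: 0.8571, K=2: 1.5918, K=3: 2.2216, K=4: 2.7613, K=5: 3.2240.
K = 5 is the first length at which the sum reaches 3.0000.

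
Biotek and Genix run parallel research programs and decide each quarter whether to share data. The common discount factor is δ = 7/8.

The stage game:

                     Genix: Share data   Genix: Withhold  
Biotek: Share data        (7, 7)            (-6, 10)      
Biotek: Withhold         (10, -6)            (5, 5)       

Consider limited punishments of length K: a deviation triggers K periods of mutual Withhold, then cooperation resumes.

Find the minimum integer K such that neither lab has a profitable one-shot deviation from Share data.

No profitable deviation requires (7−5)(δ+…+δ^K) ≥ 10−7, i.e. δ+…+δ^K ≥ 3/2 ≈ 1.5000.
With δ = 7/8, the partial sums are K=1: 0.8750, K=2: 1.6406.
K = 2 is the first length at which the sum reaches 1.5000.

2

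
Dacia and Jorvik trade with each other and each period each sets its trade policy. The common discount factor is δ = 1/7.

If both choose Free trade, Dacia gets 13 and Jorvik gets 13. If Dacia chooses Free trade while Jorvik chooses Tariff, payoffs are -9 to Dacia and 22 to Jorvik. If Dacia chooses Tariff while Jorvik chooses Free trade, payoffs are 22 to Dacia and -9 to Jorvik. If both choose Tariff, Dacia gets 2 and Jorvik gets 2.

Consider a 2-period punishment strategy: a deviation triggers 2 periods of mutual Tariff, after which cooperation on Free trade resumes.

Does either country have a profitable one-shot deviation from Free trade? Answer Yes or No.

Yes

Comparing payoff streams over the 3 periods until play realigns: cooperate → 13(1+δ+…+δ^2); deviate → 22 + 2(δ+…+δ^2).
Cooperation is sustained iff (13−2)(δ+…+δ^2) ≥ 22−13.
δ+…+δ^2 = 1/7·(1−(1/7)^2)/(1−1/7) = 0.1633, and (22−13)/(13−2) = 0.8182.
0.1633 < 0.8182, so cooperation is not sustainable.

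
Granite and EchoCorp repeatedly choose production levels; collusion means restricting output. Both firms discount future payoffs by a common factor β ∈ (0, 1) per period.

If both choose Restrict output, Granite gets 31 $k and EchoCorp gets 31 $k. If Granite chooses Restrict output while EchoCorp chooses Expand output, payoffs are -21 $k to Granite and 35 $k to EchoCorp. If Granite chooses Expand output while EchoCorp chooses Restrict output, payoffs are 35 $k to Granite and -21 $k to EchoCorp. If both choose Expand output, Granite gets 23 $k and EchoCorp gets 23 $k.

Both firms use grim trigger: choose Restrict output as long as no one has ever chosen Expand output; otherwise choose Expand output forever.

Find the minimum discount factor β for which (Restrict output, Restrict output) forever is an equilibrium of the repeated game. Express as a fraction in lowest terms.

Under grim trigger the critical discount factor is (T−C)/(T−P) with T = 35, C = 31, P = 23.
β* = (35−31)/(35−23) = 4/12 = 1/3.

1/3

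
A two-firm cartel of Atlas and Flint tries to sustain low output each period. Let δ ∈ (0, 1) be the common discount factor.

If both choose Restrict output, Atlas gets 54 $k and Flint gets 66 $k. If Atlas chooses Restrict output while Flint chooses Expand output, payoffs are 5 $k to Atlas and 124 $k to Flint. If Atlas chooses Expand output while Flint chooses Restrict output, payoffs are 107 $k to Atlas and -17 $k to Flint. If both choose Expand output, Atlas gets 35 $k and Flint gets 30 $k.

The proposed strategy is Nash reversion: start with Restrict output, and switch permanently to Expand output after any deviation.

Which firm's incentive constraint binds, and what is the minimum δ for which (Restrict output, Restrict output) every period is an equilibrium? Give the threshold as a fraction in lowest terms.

Atlas; δ ≥ 53/72

For Atlas: deviation gain 107−54 = 53, per-period punishment loss 54−35 = 19. IC gives δ ≥ 53/72.
For Flint: gain 58, loss 36 per period, so δ ≥ 58/94 = 29/47.
The tighter constraint is Atlas's, so cooperation needs δ ≥ 53/72.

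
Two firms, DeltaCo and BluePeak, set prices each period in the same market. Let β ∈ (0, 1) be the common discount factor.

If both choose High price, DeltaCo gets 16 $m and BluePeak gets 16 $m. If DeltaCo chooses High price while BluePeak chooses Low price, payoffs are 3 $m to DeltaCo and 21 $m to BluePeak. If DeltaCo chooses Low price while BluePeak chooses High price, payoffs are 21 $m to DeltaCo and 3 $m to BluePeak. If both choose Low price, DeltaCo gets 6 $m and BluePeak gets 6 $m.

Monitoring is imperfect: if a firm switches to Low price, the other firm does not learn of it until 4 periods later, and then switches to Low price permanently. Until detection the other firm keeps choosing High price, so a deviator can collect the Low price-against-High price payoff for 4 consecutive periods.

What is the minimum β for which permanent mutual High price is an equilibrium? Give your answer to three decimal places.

0.760

The best deviation is to choose Low price for all 4 undetected periods, earning 21 each, then 6 forever once detected.
Deviation value: 21(1−β^4)/(1−β) + 6β^4/(1−β); cooperation value: 16/(1−β).
IC: 16 ≥ 21(1−β^4) + 6β^4 = 21 − 15β^4.
So β^4 ≥ 5/15 = 1/3, giving β ≥ (1/3)^(1/4) ≈ 0.760.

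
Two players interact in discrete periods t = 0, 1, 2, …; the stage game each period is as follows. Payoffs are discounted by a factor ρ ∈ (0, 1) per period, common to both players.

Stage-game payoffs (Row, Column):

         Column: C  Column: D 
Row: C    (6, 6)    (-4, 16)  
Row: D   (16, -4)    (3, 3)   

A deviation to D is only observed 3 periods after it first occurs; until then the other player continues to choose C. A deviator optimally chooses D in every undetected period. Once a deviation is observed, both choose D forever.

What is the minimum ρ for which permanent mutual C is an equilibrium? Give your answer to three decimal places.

0.916

Deviating for the 3 undetected periods gains 16−6 = 10 per period over cooperation, then loses 6−3 = 3 per period forever once punishment starts.
Gain: 10(1 + ρ + … + ρ^2); loss: 3·ρ^3/(1−ρ).
No profitable deviation ⇔ 10(1−ρ^3) ≤ 3·ρ^3, i.e. ρ^3 ≥ 10/(10+3) = 10/13.
Hence ρ ≥ (10/13)^(1/3) ≈ 0.916.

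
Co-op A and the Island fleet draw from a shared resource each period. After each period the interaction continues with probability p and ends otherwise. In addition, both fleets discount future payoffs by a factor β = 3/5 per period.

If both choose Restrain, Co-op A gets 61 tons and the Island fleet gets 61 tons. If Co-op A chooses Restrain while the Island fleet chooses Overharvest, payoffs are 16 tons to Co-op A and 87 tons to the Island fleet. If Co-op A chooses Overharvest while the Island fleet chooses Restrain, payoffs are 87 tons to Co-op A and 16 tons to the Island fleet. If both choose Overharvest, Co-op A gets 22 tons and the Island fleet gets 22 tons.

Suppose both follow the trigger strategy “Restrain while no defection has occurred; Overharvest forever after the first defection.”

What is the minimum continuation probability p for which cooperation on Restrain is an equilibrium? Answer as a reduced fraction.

2/3

With continuation probability p and discount β, the effective per-period discount factor is βp.
Grim-trigger IC: βp ≥ (87−61)/(87−22) = 2/5.
So p ≥ (2/5)/(3/5) = 2/3.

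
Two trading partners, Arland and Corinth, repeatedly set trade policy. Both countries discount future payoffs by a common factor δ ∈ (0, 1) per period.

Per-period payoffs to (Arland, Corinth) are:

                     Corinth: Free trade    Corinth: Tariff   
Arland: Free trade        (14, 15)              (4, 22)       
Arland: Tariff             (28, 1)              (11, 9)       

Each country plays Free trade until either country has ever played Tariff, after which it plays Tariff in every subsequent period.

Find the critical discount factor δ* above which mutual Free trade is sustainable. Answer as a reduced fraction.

14/17

Arland: cooperation gives 14 each period; deviation gives 28 once then 11 forever.
  14/(1−δ) ≥ 28 + 11δ/(1−δ) ⇒ δ ≥ 14/17.
Corinth: cooperation gives 15 each period; deviation gives 22 once then 9 forever.
  δ ≥ 7/13.
Both must hold, so the binding constraint is Arland's: δ ≥ 14/17.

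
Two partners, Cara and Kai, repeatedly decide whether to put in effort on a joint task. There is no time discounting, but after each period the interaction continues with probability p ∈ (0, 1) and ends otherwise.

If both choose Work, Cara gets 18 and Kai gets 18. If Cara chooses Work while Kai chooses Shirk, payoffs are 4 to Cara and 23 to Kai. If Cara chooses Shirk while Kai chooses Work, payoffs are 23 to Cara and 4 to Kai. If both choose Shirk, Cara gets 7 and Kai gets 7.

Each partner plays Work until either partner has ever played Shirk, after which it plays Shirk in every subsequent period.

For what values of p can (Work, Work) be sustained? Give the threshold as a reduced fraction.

5/16

With no time discounting, the continuation probability p plays the role of the discount factor.
Grim-trigger IC: 18/(1−p) ≥ 23 + 7p/(1−p) ⇒ p ≥ (23−18)/(23−7) = 5/16.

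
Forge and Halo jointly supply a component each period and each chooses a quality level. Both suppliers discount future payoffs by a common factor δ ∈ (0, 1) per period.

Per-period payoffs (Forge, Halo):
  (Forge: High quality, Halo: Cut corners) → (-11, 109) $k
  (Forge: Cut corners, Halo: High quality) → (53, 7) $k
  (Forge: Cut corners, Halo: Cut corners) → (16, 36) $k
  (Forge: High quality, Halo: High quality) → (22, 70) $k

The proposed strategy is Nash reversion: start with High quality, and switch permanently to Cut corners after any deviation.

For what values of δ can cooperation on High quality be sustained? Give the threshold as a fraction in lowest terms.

Forge: cooperation gives 22 each period; deviation gives 53 once then 16 forever.
  22/(1−δ) ≥ 53 + 16δ/(1−δ) ⇒ δ ≥ 31/37.
Halo: cooperation gives 70 each period; deviation gives 109 once then 36 forever.
  δ ≥ 39/73.
Both must hold, so the binding constraint is Forge's: δ ≥ 31/37.

31/37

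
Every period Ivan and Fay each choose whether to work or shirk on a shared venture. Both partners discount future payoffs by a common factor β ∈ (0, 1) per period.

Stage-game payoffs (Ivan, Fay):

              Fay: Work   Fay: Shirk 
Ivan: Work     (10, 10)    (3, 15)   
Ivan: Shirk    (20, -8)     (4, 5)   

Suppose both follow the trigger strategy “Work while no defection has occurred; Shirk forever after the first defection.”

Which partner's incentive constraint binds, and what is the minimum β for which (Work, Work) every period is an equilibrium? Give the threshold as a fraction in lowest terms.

Ivan's threshold: (20−10)/(20−4) = 5/8.
Fay's threshold: (15−10)/(15−5) = 1/2.
5/8 > 1/2, so Ivan binds and β* = 5/8.

Ivan; β ≥ 5/8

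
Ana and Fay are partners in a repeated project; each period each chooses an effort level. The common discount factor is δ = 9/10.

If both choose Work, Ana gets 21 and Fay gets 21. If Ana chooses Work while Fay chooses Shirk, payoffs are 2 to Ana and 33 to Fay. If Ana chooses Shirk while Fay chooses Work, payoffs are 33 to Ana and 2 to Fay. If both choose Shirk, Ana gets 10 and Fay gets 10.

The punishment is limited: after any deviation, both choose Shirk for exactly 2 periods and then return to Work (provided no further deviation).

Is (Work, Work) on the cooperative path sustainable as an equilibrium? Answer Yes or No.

IC: δ+…+δ^2 ≥ (33−21)/(21−10) = 12/11.
At δ = 9/10: partial sum = 1.7100 ≥ 1.0909. Cooperation sustainable.

Yes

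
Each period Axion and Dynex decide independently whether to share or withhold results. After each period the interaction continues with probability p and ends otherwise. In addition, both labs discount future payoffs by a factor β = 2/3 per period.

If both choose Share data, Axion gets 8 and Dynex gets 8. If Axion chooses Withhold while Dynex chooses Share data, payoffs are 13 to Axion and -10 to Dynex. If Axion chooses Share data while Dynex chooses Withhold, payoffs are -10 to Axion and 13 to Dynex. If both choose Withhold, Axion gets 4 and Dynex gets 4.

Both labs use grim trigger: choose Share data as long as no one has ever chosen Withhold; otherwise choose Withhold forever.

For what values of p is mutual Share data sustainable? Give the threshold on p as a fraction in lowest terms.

5/6

Expected continuation weight on next period's payoff is β·p = 2/3·p, which plays the role of the discount factor.
Cooperation requires 2/3·p ≥ (13−8)/(13−4) = 5/9, hence p ≥ 5/6.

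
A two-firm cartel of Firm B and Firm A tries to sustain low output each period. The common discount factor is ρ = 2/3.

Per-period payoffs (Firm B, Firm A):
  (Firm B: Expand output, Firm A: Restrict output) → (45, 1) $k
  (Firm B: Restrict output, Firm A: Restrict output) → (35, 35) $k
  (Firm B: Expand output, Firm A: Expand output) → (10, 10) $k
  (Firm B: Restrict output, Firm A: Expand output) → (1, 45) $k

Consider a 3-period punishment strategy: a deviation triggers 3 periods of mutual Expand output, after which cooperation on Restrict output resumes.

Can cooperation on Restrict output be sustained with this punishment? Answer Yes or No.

A one-shot deviation gives 45 now, then 10 for 3 periods, then back to 35.
Gain from deviating: (45−35) today; loss: (35−10) in each of the next 3 periods.
No-deviation condition: (35−10)(ρ+…+ρ^3) ≥ 45−35, i.e. ρ+…+ρ^3 ≥ 2/5.
At ρ = 2/3: ρ+…+ρ^3 = 1.4074 ≥ 0.4000.
So cooperation is sustainable.

Yes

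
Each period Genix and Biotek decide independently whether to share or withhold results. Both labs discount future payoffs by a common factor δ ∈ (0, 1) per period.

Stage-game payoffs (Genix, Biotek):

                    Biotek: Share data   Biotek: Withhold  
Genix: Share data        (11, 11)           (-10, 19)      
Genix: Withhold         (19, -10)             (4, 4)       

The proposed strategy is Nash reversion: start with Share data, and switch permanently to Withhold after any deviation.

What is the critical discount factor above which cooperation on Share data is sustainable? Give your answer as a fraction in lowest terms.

Under grim trigger the critical discount factor is (T−C)/(T−P) with T = 19, C = 11, P = 4.
δ* = (19−11)/(19−4) = 8/15.

8/15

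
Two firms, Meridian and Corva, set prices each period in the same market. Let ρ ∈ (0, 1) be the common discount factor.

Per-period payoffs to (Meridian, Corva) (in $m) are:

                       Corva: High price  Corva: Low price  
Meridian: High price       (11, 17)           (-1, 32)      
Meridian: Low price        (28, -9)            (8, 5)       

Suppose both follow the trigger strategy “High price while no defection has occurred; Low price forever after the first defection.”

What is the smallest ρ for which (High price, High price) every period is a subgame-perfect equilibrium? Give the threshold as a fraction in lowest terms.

Meridian: cooperation gives 11 each period; deviation gives 28 once then 8 forever.
  11/(1−ρ) ≥ 28 + 8ρ/(1−ρ) ⇒ ρ ≥ 17/20.
Corva: cooperation gives 17 each period; deviation gives 32 once then 5 forever.
  ρ ≥ 15/27 = 5/9.
Both must hold, so the binding constraint is Meridian's: ρ ≥ 17/20.

17/20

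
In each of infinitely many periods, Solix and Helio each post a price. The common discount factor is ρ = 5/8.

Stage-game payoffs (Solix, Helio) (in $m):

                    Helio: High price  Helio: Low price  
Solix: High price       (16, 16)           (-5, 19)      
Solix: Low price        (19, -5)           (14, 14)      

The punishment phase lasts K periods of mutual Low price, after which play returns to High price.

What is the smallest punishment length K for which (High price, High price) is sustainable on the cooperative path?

Need Σ_{k=1}^{K} ρ^k ≥ (19−16)/(16−14) = 1.5000 at ρ = 5/8.
At K = 4 the sum is 1.4124 < 1.5000; at K = 5 it is 1.5077 ≥ 1.5000.
So the minimum punishment length is K = 5.

5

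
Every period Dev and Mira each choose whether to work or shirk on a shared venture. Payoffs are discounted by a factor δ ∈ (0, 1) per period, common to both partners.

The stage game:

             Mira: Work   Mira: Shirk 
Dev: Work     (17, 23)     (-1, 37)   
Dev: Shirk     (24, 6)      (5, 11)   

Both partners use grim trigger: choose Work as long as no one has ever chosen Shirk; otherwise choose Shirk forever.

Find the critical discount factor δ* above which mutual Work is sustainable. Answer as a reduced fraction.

7/13

Dev's threshold: (24−17)/(24−5) = 7/19.
Mira's threshold: (37−23)/(37−11) = 7/13.
7/19 < 7/13, so Mira binds and δ* = 7/13.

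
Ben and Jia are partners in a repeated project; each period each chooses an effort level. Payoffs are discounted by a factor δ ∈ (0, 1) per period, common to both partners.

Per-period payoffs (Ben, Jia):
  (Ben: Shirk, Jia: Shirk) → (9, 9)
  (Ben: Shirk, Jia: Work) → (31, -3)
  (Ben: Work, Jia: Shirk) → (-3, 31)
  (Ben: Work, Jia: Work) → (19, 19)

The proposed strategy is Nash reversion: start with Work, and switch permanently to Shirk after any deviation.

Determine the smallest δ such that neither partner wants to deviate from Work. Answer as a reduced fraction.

Cooperation forever yields 19 each period: 19/(1−δ).
Deviating yields 31 once, then 9 forever: 31 + 9δ/(1−δ).
No profitable deviation requires 19/(1−δ) ≥ 31 + 9δ/(1−δ).
Multiplying by (1−δ): 19 ≥ 31(1−δ) + 9δ = 31 − 22δ.
So 22δ ≥ 12, i.e. δ ≥ 12/22 = 6/11.

6/11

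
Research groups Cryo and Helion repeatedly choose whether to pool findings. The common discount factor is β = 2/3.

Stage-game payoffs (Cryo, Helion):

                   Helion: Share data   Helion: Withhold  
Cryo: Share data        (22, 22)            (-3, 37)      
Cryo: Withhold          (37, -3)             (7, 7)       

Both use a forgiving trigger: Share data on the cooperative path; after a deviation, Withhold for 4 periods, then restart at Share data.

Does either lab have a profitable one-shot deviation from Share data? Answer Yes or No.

No

IC: β+…+β^4 ≥ (37−22)/(22−7) = 1.
At β = 2/3: partial sum = 1.6049 ≥ 1.0000. Cooperation sustainable.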